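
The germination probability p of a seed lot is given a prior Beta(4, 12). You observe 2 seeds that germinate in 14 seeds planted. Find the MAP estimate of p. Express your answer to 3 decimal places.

Prior: Beta(4, 12).
Data: 2 successes in 14 trials. The binomial likelihood contributes p^2(1−p)^12, so the posterior is Beta(4+2, 12+12) = Beta(6, 24).
For Beta(a, b) with a, b > 1 the mode is (a−1)/(a+b−2) = 5/28 ≈ 0.179.

p̂_MAP = 0.179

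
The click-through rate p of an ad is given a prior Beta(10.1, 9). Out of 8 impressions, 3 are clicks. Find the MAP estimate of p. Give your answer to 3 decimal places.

p̂_MAP = 0.482

Prior: Beta(10.1, 9).
Data: 3 successes in 8 trials. The binomial likelihood contributes p^3(1−p)^5, so the posterior is Beta(10.1+3, 9+5) = Beta(13.1, 14).
For Beta(a, b) with a, b > 1 the mode is (a−1)/(a+b−2) = 12.1/25.1 ≈ 0.482.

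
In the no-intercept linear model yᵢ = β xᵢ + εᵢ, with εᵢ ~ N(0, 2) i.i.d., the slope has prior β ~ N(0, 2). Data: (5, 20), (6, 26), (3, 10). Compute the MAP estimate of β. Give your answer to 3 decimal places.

β̂_MAP = 4.028

log p(β | y) = −Σ(yᵢ − βxᵢ)²/(2·2) − β²/(2·2) + const.
Setting the derivative to zero: Σxᵢ(yᵢ − βxᵢ)/2 − β/2 = 0, so β = Σxᵢyᵢ / (Σxᵢ² + σ²/τ²).
Σxᵢyᵢ = 5·20 + 6·26 + 3·10 = 286; Σxᵢ² = 70; σ²/τ² = 1.
β̂_MAP = 286 / (70 + 1) = 286/71 ≈ 4.028.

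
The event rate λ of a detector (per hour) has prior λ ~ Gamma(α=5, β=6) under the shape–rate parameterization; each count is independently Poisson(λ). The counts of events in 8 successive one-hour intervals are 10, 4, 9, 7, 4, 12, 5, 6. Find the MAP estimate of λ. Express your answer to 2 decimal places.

Σxᵢ = 10+4+9+7+4+12+5+6 = 57, with n = 8.
Posterior ∝ λ^4e^(−6λ) · λ^57e^(−8λ) = λ^61e^(−14λ), i.e. Gamma(shape=62, rate=14).
The mode of a Gamma(a, b) with a ≥ 1 (shape–rate) is (a−1)/b = 61/14 ≈ 4.36.

λ̂_MAP = 4.36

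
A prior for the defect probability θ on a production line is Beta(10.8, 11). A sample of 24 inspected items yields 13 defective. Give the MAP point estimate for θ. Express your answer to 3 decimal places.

Prior: Beta(10.8, 11).
Data: 13 successes in 24 trials. The binomial likelihood contributes θ^13(1−θ)^11, so the posterior is Beta(10.8+13, 11+11) = Beta(23.8, 22).
For Beta(a, b) with a, b > 1 the mode is (a−1)/(a+b−2) = 22.8/43.8 ≈ 0.521.

θ̂_MAP = 0.521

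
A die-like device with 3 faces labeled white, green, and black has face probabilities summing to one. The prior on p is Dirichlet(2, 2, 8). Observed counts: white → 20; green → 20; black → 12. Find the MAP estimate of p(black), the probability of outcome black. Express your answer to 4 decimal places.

The posterior is Dirichlet(αᵢ + nᵢ) = Dirichlet(22, 22, 20).
For a Dirichlet(a₁,…,a_K) with all aᵢ > 1, the mode has j-th component (aⱼ − 1)/(Σaᵢ − K).
Here Σaᵢ = 64 and K = 3, so p(black) = (20 − 1)/(64 − 3) = 19/61 ≈ 0.3115.

MAP estimate of p(black) = 0.3115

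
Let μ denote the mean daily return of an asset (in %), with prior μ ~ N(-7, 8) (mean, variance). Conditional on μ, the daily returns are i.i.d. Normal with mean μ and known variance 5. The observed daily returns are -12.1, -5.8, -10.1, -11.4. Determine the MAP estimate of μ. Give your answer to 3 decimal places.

n = 4; x̄ = ((-12.1) + (-5.8) + (-10.1) + (-11.4))/4 = -39.4/4 = -9.85.
For a Normal prior and Normal likelihood with known variance, the posterior is Normal; its mode equals its mean, the precision-weighted average.
Prior precision 1/σ₀² = 1/8 = 0.125; data precision n/σ² = 4/5 = 0.8.
μ̂ = (0.125·(-7) + 0.8·(-9.85)) / (0.125 + 0.8) = (-8.755)/0.925 = -1751/185 ≈ -9.465.

μ̂_MAP = -9.465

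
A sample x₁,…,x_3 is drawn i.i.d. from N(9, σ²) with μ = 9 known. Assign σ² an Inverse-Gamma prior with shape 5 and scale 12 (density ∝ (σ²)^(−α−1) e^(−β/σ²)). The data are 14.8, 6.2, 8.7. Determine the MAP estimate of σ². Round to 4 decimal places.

σ̂²_MAP = 4.3713

Sum of squared deviations about the known mean: SS = (14.8−9)² + (6.2−9)² + (8.7−9)² = 41.57.
The Normal likelihood contributes (σ²)^(−n/2) exp(−SS/(2σ²)), so the posterior is Inverse-Gamma(α + n/2, β + SS/2) = Inverse-Gamma(6.5, 32.785).
The mode of Inverse-Gamma(a, b) is b/(a+1) = 32.785/7.5 ≈ 4.3713.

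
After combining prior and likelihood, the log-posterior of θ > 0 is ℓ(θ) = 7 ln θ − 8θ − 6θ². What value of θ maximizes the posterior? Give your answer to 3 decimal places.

θ̂_MAP = 0.500

ℓ'(θ) = 7/θ − 8 − 12θ. Setting this to zero and multiplying by θ: 12θ² + 8θ − 7 = 0.
θ = (−8 + √(8² + 4·12·7)) / (2·12) = (−8 + √400) / 24 = (−8 + 20)/24 = 1/2.
ℓ''(θ) = −7/θ² − 12 < 0, confirming a maximum.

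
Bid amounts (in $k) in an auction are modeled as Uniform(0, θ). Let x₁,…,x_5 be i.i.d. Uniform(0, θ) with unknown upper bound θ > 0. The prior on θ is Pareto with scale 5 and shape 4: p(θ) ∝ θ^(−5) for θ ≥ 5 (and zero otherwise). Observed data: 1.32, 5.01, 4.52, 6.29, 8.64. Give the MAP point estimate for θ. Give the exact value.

The Uniform(0, θ) likelihood is θ^(−n) for θ ≥ max(xᵢ), zero otherwise. Here max(xᵢ) = 8.64.
Posterior ∝ θ^(−5) · θ^(−5) = θ^(−10) on θ ≥ max(5, 8.64) = 8.64.
This density is strictly decreasing in θ, so the posterior mode lies at the lower boundary of the support.

θ̂_MAP = 8.64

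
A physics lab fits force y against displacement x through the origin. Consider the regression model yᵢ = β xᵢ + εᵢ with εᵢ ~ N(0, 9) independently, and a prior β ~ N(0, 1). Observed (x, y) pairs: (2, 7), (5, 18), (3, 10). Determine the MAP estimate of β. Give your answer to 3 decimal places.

log p(β | y) = −Σ(yᵢ − βxᵢ)²/(2·9) − β²/(2·1) + const.
Setting the derivative to zero: Σxᵢ(yᵢ − βxᵢ)/9 − β/1 = 0, so β = Σxᵢyᵢ / (Σxᵢ² + σ²/τ²).
Σxᵢyᵢ = 2·7 + 5·18 + 3·10 = 134; Σxᵢ² = 38; σ²/τ² = 9.
β̂_MAP = 134 / (38 + 9) = 134/47 ≈ 2.851.

β̂_MAP = 2.851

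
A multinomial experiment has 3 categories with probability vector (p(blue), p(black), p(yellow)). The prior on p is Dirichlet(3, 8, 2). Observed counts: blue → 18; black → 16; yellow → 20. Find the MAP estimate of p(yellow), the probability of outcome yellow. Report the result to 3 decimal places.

MAP estimate of p(yellow) = 0.328

The posterior is Dirichlet(αᵢ + nᵢ) = Dirichlet(21, 24, 22).
For a Dirichlet(a₁,…,a_K) with all aᵢ > 1, the mode has j-th component (aⱼ − 1)/(Σaᵢ − K).
Here Σaᵢ = 67 and K = 3, so p(yellow) = (22 − 1)/(67 − 3) = 21/64 ≈ 0.328.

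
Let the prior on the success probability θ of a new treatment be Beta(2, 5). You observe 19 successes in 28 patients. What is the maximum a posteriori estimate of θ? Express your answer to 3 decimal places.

Prior: Beta(2, 5).
Data: 19 successes in 28 trials. The binomial likelihood contributes θ^19(1−θ)^9, so the posterior is Beta(2+19, 5+9) = Beta(21, 14).
For Beta(a, b) with a, b > 1 the mode is (a−1)/(a+b−2) = 20/33 ≈ 0.606.

θ̂_MAP = 0.606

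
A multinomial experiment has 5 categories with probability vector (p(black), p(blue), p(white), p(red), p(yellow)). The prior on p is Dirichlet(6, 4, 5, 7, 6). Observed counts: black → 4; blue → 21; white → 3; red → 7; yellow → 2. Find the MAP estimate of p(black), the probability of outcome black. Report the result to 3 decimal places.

MAP estimate of p(black) = 0.150

The posterior is Dirichlet(αᵢ + nᵢ) = Dirichlet(10, 25, 8, 14, 8).
For a Dirichlet(a₁,…,a_K) with all aᵢ > 1, the mode has j-th component (aⱼ − 1)/(Σaᵢ − K).
Here Σaᵢ = 65 and K = 5, so p(black) = (10 − 1)/(65 − 5) = 9/60 ≈ 0.150.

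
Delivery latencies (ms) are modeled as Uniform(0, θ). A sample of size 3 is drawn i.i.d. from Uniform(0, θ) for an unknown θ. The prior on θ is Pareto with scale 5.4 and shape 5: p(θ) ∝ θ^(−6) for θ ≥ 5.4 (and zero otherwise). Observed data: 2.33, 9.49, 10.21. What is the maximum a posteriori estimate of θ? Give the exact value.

θ̂_MAP = 10.21

The Uniform(0, θ) likelihood is θ^(−n) for θ ≥ max(xᵢ), zero otherwise. Here max(xᵢ) = 10.21.
Posterior ∝ θ^(−6) · θ^(−3) = θ^(−9) on θ ≥ max(5.4, 10.21) = 10.21.
This density is strictly decreasing in θ, so the posterior mode lies at the lower boundary of the support.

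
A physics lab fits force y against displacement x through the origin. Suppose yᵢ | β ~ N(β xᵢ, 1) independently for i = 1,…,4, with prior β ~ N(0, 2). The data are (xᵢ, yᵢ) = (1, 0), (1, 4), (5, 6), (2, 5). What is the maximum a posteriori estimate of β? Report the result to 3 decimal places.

log p(β | y) = −Σ(yᵢ − βxᵢ)²/(2·1) − β²/(2·2) + const.
Setting the derivative to zero: Σxᵢ(yᵢ − βxᵢ)/1 − β/2 = 0, so β = Σxᵢyᵢ / (Σxᵢ² + σ²/τ²).
Σxᵢyᵢ = 1·0 + 1·4 + 5·6 + 2·5 = 44; Σxᵢ² = 31; σ²/τ² = 0.5.
β̂_MAP = 44 / (31 + 0.5) = 44/31.5 ≈ 1.397.

β̂_MAP = 1.397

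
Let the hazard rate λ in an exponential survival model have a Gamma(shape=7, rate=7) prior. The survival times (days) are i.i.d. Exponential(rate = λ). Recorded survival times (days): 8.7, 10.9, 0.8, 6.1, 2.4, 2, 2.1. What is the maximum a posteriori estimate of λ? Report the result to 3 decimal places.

λ̂_MAP = 0.325

The Exponential(rate=λ) likelihood is ∝ λ^n e^(−λΣtᵢ). Here n = 7 and Σtᵢ = 8.7 + 10.9 + 0.8 + 6.1 + 2.4 + 2 + 2.1 = 33.
Posterior ∝ λ^6e^(−7λ) · λ^7e^(−33λ) = λ^13e^(−40λ), i.e. Gamma(14, 40).
Mode = (a−1)/b = 13/40 ≈ 0.325.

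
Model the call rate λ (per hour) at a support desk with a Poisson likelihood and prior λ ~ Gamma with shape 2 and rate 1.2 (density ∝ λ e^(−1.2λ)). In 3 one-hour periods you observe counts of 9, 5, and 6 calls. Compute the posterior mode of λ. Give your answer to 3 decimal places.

Σxᵢ = 9+5+6 = 20, with n = 3.
Posterior ∝ λe^(−1.2λ) · λ^20e^(−3λ) = λ^21e^(−4.2λ), i.e. Gamma(shape=22, rate=4.2).
The mode of a Gamma(a, b) with a ≥ 1 (shape–rate) is (a−1)/b = 21/4.2 ≈ 5.000.

λ̂_MAP = 5.000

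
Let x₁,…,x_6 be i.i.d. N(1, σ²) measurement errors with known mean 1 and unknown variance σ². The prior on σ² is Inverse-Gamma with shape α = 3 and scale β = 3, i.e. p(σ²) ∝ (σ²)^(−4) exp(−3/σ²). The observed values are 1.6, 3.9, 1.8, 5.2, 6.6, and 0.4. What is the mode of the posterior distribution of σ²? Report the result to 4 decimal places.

σ̂²_MAP = 4.6264

Sum of squared deviations about the known mean: SS = (1.6−1)² + (3.9−1)² + (1.8−1)² + (5.2−1)² + (6.6−1)² + (0.4−1)² = 58.77.
The Normal likelihood contributes (σ²)^(−n/2) exp(−SS/(2σ²)), so the posterior is Inverse-Gamma(α + n/2, β + SS/2) = Inverse-Gamma(6, 32.385).
The mode of Inverse-Gamma(a, b) is b/(a+1) = 32.385/7 ≈ 4.6264.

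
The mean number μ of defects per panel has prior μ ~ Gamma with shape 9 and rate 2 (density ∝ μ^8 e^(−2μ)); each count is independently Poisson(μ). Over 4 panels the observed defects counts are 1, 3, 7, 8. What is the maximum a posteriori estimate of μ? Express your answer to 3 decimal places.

μ̂_MAP = 4.500

Σxᵢ = 1+3+7+8 = 19, with n = 4.
Posterior ∝ μ^8e^(−2μ) · μ^19e^(−4μ) = μ^27e^(−6μ), i.e. Gamma(shape=28, rate=6).
The mode of a Gamma(a, b) with a ≥ 1 (shape–rate) is (a−1)/b = 27/6 ≈ 4.500.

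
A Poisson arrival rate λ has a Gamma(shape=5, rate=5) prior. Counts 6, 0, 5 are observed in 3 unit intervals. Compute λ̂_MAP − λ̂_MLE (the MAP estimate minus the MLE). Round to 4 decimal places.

Σxᵢ = 11. Posterior is Gamma(16, 8); MAP = (16−1)/8 = 15/8 ≈ 1.87500.
MLE = x̄ = 11/3 ≈ 3.66667.
Difference = 15/8 − 11/3 = -43/24 ≈ -1.7917.

MAP − MLE = -1.7917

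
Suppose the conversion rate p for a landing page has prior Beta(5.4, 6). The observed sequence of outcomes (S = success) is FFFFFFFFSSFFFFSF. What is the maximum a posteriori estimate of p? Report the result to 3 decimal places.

Prior: Beta(5.4, 6).
Data: 3 successes in 16 trials (from the sequence). The binomial likelihood contributes p^3(1−p)^13, so the posterior is Beta(5.4+3, 6+13) = Beta(8.4, 19).
For Beta(a, b) with a, b > 1 the mode is (a−1)/(a+b−2) = 7.4/25.4 ≈ 0.291.

p̂_MAP = 0.291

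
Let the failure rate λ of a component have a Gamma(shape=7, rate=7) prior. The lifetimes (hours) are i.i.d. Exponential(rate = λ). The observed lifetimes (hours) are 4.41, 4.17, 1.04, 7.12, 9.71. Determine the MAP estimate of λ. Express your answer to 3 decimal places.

λ̂_MAP = 0.329

The Exponential(rate=λ) likelihood is ∝ λ^n e^(−λΣtᵢ). Here n = 5 and Σtᵢ = 4.41 + 4.17 + 1.04 + 7.12 + 9.71 = 26.45.
Posterior ∝ λ^6e^(−7λ) · λ^5e^(−26.45λ) = λ^11e^(−33.45λ), i.e. Gamma(12, 33.45).
Mode = (a−1)/b = 11/33.45 ≈ 0.329.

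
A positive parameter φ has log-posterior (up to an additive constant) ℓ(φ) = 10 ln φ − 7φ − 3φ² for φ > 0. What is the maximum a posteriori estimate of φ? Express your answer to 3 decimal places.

ℓ'(φ) = 10/φ − 7 − 6φ. Setting this to zero and multiplying by φ: 6φ² + 7φ − 10 = 0.
φ = (−7 + √(7² + 4·6·10)) / (2·6) = (−7 + √289) / 12 = (−7 + 17)/12 = 5/6.
ℓ''(φ) = −10/φ² − 6 < 0, confirming a maximum.

φ̂_MAP = 0.833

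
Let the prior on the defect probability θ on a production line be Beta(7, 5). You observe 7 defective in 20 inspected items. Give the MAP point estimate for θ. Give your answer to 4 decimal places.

θ̂_MAP = 0.4333

Prior: Beta(7, 5).
Data: 7 successes in 20 trials. The binomial likelihood contributes θ^7(1−θ)^13, so the posterior is Beta(7+7, 5+13) = Beta(14, 18).
For Beta(a, b) with a, b > 1 the mode is (a−1)/(a+b−2) = 13/30 ≈ 0.4333.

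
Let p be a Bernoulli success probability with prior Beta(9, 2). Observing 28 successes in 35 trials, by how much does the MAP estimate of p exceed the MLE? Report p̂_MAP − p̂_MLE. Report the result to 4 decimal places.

MAP − MLE = 0.0182

Posterior is Beta(37, 9); MAP = (37−1)/(46−2) = 36/44 ≈ 0.81818.
MLE ignores the prior: p̂_MLE = k/n = 28/35 ≈ 0.80000.
Difference = 36/44 − 28/35 = 1/55 ≈ 0.0182.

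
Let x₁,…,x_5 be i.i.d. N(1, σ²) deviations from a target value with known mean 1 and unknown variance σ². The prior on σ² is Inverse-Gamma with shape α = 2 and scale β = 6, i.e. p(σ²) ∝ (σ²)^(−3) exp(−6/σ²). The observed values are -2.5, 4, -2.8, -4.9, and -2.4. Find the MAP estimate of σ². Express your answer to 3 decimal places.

Sum of squared deviations about the known mean: SS = (-2.5−1)² + (4−1)² + (-2.8−1)² + (-4.9−1)² + (-2.4−1)² = 82.06.
The Normal likelihood contributes (σ²)^(−n/2) exp(−SS/(2σ²)), so the posterior is Inverse-Gamma(α + n/2, β + SS/2) = Inverse-Gamma(4.5, 47.03).
The mode of Inverse-Gamma(a, b) is b/(a+1) = 47.03/5.5 ≈ 8.551.

σ̂²_MAP = 8.551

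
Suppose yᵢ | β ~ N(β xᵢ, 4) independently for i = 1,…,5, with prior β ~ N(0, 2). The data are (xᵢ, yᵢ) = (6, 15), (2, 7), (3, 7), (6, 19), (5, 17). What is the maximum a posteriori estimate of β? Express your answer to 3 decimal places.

log p(β | y) = −Σ(yᵢ − βxᵢ)²/(2·4) − β²/(2·2) + const.
Setting the derivative to zero: Σxᵢ(yᵢ − βxᵢ)/4 − β/2 = 0, so β = Σxᵢyᵢ / (Σxᵢ² + σ²/τ²).
Σxᵢyᵢ = 6·15 + 2·7 + 3·7 + 6·19 + 5·17 = 324; Σxᵢ² = 110; σ²/τ² = 2.
β̂_MAP = 324 / (110 + 2) = 324/112 ≈ 2.893.

β̂_MAP = 2.893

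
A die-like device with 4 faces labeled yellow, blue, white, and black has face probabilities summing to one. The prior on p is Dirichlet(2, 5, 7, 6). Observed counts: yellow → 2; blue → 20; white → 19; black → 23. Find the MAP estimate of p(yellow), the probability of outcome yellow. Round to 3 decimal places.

MAP estimate of p(yellow) = 0.038

The posterior is Dirichlet(αᵢ + nᵢ) = Dirichlet(4, 25, 26, 29).
For a Dirichlet(a₁,…,a_K) with all aᵢ > 1, the mode has j-th component (aⱼ − 1)/(Σaᵢ − K).
Here Σaᵢ = 84 and K = 4, so p(yellow) = (4 − 1)/(84 − 4) = 3/80 ≈ 0.038.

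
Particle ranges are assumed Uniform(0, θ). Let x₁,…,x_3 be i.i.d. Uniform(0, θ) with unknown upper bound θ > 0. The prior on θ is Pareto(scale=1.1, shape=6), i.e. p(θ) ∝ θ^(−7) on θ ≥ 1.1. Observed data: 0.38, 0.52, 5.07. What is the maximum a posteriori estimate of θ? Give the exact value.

θ̂_MAP = 5.07

The Uniform(0, θ) likelihood is θ^(−n) for θ ≥ max(xᵢ), zero otherwise. Here max(xᵢ) = 5.07.
Posterior ∝ θ^(−7) · θ^(−3) = θ^(−10) on θ ≥ max(1.1, 5.07) = 5.07.
This density is strictly decreasing in θ, so the posterior mode lies at the lower boundary of the support.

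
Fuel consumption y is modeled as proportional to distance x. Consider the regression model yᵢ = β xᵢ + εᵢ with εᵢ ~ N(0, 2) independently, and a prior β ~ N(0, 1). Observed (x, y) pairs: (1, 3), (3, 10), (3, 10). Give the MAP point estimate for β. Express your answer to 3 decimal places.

log p(β | y) = −Σ(yᵢ − βxᵢ)²/(2·2) − β²/(2·1) + const.
Setting the derivative to zero: Σxᵢ(yᵢ − βxᵢ)/2 − β/1 = 0, so β = Σxᵢyᵢ / (Σxᵢ² + σ²/τ²).
Σxᵢyᵢ = 1·3 + 3·10 + 3·10 = 63; Σxᵢ² = 19; σ²/τ² = 2.
β̂_MAP = 63 / (19 + 2) = 63/21 ≈ 3.000.

β̂_MAP = 3.000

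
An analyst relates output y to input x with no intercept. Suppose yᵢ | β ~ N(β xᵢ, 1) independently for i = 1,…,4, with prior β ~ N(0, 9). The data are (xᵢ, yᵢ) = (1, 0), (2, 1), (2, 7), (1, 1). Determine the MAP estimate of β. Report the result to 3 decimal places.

log p(β | y) = −Σ(yᵢ − βxᵢ)²/(2·1) − β²/(2·9) + const.
Setting the derivative to zero: Σxᵢ(yᵢ − βxᵢ)/1 − β/9 = 0, so β = Σxᵢyᵢ / (Σxᵢ² + σ²/τ²).
Σxᵢyᵢ = 1·0 + 2·1 + 2·7 + 1·1 = 17; Σxᵢ² = 10; σ²/τ² = 1/9.
β̂_MAP = 17 / (10 + 1/9) = 17/(91/9) = 153/91 ≈ 1.681.

β̂_MAP = 1.681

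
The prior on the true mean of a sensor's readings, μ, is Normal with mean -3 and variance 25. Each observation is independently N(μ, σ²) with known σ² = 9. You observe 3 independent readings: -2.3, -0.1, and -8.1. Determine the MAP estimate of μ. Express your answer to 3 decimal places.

n = 3; x̄ = ((-2.3) + (-0.1) + (-8.1))/3 = -10.5/3 = -3.5.
For a Normal prior and Normal likelihood with known variance, the posterior is Normal; its mode equals its mean, the precision-weighted average.
Prior precision 1/σ₀² = 1/25 = 0.04; data precision n/σ² = 3/9 = 1/3.
μ̂ = (0.04·(-3) + (1/3)·(-3.5)) / (0.04 + 1/3) = (-193/150)/(28/75) = -193/56 ≈ -3.446.

μ̂_MAP = -3.446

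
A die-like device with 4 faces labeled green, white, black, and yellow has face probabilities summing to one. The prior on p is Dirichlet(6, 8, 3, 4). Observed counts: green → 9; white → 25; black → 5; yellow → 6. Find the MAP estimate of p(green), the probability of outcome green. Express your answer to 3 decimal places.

The posterior is Dirichlet(αᵢ + nᵢ) = Dirichlet(15, 33, 8, 10).
For a Dirichlet(a₁,…,a_K) with all aᵢ > 1, the mode has j-th component (aⱼ − 1)/(Σaᵢ − K).
Here Σaᵢ = 66 and K = 4, so p(green) = (15 − 1)/(66 − 4) = 14/62 ≈ 0.226.

MAP estimate of p(green) = 0.226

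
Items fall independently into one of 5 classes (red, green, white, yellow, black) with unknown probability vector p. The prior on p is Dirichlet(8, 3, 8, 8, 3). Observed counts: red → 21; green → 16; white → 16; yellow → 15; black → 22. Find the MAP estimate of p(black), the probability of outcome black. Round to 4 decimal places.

The posterior is Dirichlet(αᵢ + nᵢ) = Dirichlet(29, 19, 24, 23, 25).
For a Dirichlet(a₁,…,a_K) with all aᵢ > 1, the mode has j-th component (aⱼ − 1)/(Σaᵢ − K).
Here Σaᵢ = 120 and K = 5, so p(black) = (25 − 1)/(120 − 5) = 24/115 ≈ 0.2087.

MAP estimate of p(black) = 0.2087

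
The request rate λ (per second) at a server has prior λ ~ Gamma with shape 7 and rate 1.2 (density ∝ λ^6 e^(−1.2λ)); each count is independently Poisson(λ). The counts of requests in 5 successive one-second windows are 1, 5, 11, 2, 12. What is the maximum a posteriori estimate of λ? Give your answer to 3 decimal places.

λ̂_MAP = 5.968

Σxᵢ = 1+5+11+2+12 = 31, with n = 5.
Posterior ∝ λ^6e^(−1.2λ) · λ^31e^(−5λ) = λ^37e^(−6.2λ), i.e. Gamma(shape=38, rate=6.2).
The mode of a Gamma(a, b) with a ≥ 1 (shape–rate) is (a−1)/b = 37/6.2 ≈ 5.968.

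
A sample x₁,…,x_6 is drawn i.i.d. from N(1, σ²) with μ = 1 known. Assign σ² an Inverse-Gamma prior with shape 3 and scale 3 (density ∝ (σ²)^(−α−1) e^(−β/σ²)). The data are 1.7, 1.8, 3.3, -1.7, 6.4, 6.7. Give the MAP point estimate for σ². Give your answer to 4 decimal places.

Sum of squared deviations about the known mean: SS = (1.7−1)² + (1.8−1)² + (3.3−1)² + (-1.7−1)² + (6.4−1)² + (6.7−1)² = 75.36.
The Normal likelihood contributes (σ²)^(−n/2) exp(−SS/(2σ²)), so the posterior is Inverse-Gamma(α + n/2, β + SS/2) = Inverse-Gamma(6, 40.68).
The mode of Inverse-Gamma(a, b) is b/(a+1) = 40.68/7 ≈ 5.8114.

σ̂²_MAP = 5.8114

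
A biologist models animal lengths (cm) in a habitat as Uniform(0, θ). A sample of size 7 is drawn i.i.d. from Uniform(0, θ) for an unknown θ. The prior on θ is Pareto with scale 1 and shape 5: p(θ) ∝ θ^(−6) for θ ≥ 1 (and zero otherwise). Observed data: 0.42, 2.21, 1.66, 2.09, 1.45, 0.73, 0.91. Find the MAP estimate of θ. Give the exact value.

θ̂_MAP = 2.21

The Uniform(0, θ) likelihood is θ^(−n) for θ ≥ max(xᵢ), zero otherwise. Here max(xᵢ) = 2.21.
Posterior ∝ θ^(−6) · θ^(−7) = θ^(−13) on θ ≥ max(1, 2.21) = 2.21.
This density is strictly decreasing in θ, so the posterior mode lies at the lower boundary of the support.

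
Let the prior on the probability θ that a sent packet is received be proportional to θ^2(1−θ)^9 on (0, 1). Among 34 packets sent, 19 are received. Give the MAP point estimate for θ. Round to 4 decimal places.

The prior density ∝ θ^2(1−θ)^9 is the kernel of Beta(3, 10).
Data: 19 successes in 34 trials. The binomial likelihood contributes θ^19(1−θ)^15, so the posterior is Beta(3+19, 10+15) = Beta(22, 25).
For Beta(a, b) with a, b > 1 the mode is (a−1)/(a+b−2) = 21/45 ≈ 0.4667.

θ̂_MAP = 0.4667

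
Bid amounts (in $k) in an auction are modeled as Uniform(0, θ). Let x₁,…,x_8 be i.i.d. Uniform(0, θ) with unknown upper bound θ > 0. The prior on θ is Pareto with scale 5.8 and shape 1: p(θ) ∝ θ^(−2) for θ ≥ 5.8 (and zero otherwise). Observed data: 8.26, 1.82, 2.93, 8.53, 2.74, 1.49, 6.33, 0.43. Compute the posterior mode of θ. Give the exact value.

θ̂_MAP = 8.53

The Uniform(0, θ) likelihood is θ^(−n) for θ ≥ max(xᵢ), zero otherwise. Here max(xᵢ) = 8.53.
Posterior ∝ θ^(−2) · θ^(−8) = θ^(−10) on θ ≥ max(5.8, 8.53) = 8.53.
This density is strictly decreasing in θ, so the posterior mode lies at the lower boundary of the support.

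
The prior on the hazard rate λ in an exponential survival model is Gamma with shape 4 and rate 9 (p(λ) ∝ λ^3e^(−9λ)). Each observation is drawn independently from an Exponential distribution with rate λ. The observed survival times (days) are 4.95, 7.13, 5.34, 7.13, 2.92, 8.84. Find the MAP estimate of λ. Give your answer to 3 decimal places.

The Exponential(rate=λ) likelihood is ∝ λ^n e^(−λΣtᵢ). Here n = 6 and Σtᵢ = 4.95 + 7.13 + 5.34 + 7.13 + 2.92 + 8.84 = 36.31.
Posterior ∝ λ^3e^(−9λ) · λ^6e^(−36.31λ) = λ^9e^(−45.31λ), i.e. Gamma(10, 45.31).
Mode = (a−1)/b = 9/45.31 ≈ 0.199.

λ̂_MAP = 0.199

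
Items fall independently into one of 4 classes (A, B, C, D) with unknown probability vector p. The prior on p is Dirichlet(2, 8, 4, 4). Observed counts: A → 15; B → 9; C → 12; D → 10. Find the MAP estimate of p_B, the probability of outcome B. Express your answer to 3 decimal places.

The posterior is Dirichlet(αᵢ + nᵢ) = Dirichlet(17, 17, 16, 14).
For a Dirichlet(a₁,…,a_K) with all aᵢ > 1, the mode has j-th component (aⱼ − 1)/(Σaᵢ − K).
Here Σaᵢ = 64 and K = 4, so p_B = (17 − 1)/(64 − 4) = 16/60 ≈ 0.267.

MAP estimate of p_B = 0.267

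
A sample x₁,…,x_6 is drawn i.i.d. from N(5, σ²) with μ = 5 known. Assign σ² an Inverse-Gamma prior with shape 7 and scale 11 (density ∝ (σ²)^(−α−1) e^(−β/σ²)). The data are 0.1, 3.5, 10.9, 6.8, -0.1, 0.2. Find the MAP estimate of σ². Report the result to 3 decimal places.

Sum of squared deviations about the known mean: SS = (0.1−5)² + (3.5−5)² + (10.9−5)² + (6.8−5)² + (-0.1−5)² + (0.2−5)² = 113.36.
The Normal likelihood contributes (σ²)^(−n/2) exp(−SS/(2σ²)), so the posterior is Inverse-Gamma(α + n/2, β + SS/2) = Inverse-Gamma(10, 67.68).
The mode of Inverse-Gamma(a, b) is b/(a+1) = 67.68/11 ≈ 6.153.

σ̂²_MAP = 6.153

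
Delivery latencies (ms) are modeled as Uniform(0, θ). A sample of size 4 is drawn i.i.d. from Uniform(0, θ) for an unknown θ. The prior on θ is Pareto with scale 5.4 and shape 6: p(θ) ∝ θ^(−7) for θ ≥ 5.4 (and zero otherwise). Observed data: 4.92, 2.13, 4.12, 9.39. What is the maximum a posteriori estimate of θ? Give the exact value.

The Uniform(0, θ) likelihood is θ^(−n) for θ ≥ max(xᵢ), zero otherwise. Here max(xᵢ) = 9.39.
Posterior ∝ θ^(−7) · θ^(−4) = θ^(−11) on θ ≥ max(5.4, 9.39) = 9.39.
This density is strictly decreasing in θ, so the posterior mode lies at the lower boundary of the support.

θ̂_MAP = 9.39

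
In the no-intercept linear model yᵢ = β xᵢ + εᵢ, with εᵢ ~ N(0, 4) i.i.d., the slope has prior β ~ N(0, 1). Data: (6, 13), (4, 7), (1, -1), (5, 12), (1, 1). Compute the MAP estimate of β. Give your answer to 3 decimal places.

log p(β | y) = −Σ(yᵢ − βxᵢ)²/(2·4) − β²/(2·1) + const.
Setting the derivative to zero: Σxᵢ(yᵢ − βxᵢ)/4 − β/1 = 0, so β = Σxᵢyᵢ / (Σxᵢ² + σ²/τ²).
Σxᵢyᵢ = 6·13 + 4·7 + 1·(-1) + 5·12 + 1·1 = 166; Σxᵢ² = 79; σ²/τ² = 4.
β̂_MAP = 166 / (79 + 4) = 166/83 ≈ 2.000.

β̂_MAP = 2.000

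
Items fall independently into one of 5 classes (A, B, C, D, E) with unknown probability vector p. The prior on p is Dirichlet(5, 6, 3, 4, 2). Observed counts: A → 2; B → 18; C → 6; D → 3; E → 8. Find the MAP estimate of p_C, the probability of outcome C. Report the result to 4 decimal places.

MAP estimate of p_C = 0.1538

The posterior is Dirichlet(αᵢ + nᵢ) = Dirichlet(7, 24, 9, 7, 10).
For a Dirichlet(a₁,…,a_K) with all aᵢ > 1, the mode has j-th component (aⱼ − 1)/(Σaᵢ − K).
Here Σaᵢ = 57 and K = 5, so p_C = (9 − 1)/(57 − 5) = 8/52 ≈ 0.1538.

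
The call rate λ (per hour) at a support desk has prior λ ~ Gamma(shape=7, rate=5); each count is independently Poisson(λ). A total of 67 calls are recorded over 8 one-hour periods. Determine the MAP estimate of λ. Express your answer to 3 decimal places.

λ̂_MAP = 5.615

Σxᵢ = 67, n = 8.
Posterior ∝ λ^6e^(−5λ) · λ^67e^(−8λ) = λ^73e^(−13λ), i.e. Gamma(shape=74, rate=13).
The mode of a Gamma(a, b) with a ≥ 1 (shape–rate) is (a−1)/b = 73/13 ≈ 5.615.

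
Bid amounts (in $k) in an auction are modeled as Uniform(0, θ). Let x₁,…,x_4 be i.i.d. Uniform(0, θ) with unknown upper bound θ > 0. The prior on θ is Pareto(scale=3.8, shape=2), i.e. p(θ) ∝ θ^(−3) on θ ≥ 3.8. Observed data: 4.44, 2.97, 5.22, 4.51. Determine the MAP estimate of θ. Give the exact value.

The Uniform(0, θ) likelihood is θ^(−n) for θ ≥ max(xᵢ), zero otherwise. Here max(xᵢ) = 5.22.
Posterior ∝ θ^(−3) · θ^(−4) = θ^(−7) on θ ≥ max(3.8, 5.22) = 5.22.
This density is strictly decreasing in θ, so the posterior mode lies at the lower boundary of the support.

θ̂_MAP = 5.22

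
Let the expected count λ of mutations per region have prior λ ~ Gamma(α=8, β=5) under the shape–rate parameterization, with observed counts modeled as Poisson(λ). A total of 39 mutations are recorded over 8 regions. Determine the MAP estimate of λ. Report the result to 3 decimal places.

λ̂_MAP = 3.538

Σxᵢ = 39, n = 8.
Posterior ∝ λ^7e^(−5λ) · λ^39e^(−8λ) = λ^46e^(−13λ), i.e. Gamma(shape=47, rate=13).
The mode of a Gamma(a, b) with a ≥ 1 (shape–rate) is (a−1)/b = 46/13 ≈ 3.538.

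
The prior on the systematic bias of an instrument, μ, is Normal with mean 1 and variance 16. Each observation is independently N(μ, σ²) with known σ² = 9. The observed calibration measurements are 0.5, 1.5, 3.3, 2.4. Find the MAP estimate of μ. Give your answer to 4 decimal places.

n = 4; x̄ = (0.5 + 1.5 + 3.3 + 2.4)/4 = 7.7/4 = 1.925.
For a Normal prior and Normal likelihood with known variance, the posterior is Normal; its mode equals its mean, the precision-weighted average.
Prior precision 1/σ₀² = 1/16 = 0.0625; data precision n/σ² = 4/9.
μ̂ = (0.0625·1 + (4/9)·1.925) / (0.0625 + 4/9) = (661/720)/(73/144) = 661/365 ≈ 1.8110.

μ̂_MAP = 1.8110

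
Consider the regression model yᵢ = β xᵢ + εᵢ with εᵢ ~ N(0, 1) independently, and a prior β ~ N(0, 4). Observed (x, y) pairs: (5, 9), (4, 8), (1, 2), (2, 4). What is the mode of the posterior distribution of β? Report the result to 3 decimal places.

β̂_MAP = 1.881

log p(β | y) = −Σ(yᵢ − βxᵢ)²/(2·1) − β²/(2·4) + const.
Setting the derivative to zero: Σxᵢ(yᵢ − βxᵢ)/1 − β/4 = 0, so β = Σxᵢyᵢ / (Σxᵢ² + σ²/τ²).
Σxᵢyᵢ = 5·9 + 4·8 + 1·2 + 2·4 = 87; Σxᵢ² = 46; σ²/τ² = 0.25.
β̂_MAP = 87 / (46 + 0.25) = 87/46.25 ≈ 1.881.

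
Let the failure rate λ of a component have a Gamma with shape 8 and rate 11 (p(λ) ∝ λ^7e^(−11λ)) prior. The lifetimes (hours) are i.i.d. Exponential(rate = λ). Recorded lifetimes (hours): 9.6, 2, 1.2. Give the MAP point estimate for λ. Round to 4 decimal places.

The Exponential(rate=λ) likelihood is ∝ λ^n e^(−λΣtᵢ). Here n = 3 and Σtᵢ = 9.6 + 2 + 1.2 = 12.8.
Posterior ∝ λ^7e^(−11λ) · λ^3e^(−12.8λ) = λ^10e^(−23.8λ), i.e. Gamma(11, 23.8).
Mode = (a−1)/b = 10/23.8 ≈ 0.4202.

λ̂_MAP = 0.4202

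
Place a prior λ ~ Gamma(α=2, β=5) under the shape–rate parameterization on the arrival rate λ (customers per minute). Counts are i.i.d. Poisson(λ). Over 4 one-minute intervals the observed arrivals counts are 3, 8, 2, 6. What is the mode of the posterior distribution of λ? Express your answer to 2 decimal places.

λ̂_MAP = 2.22

Σxᵢ = 3+8+2+6 = 19, with n = 4.
Posterior ∝ λe^(−5λ) · λ^19e^(−4λ) = λ^20e^(−9λ), i.e. Gamma(shape=21, rate=9).
The mode of a Gamma(a, b) with a ≥ 1 (shape–rate) is (a−1)/b = 20/9 ≈ 2.22.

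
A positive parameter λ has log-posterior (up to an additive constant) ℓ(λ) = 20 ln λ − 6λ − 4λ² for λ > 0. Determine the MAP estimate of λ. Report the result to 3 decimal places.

λ̂_MAP = 1.250

ℓ'(λ) = 20/λ − 6 − 8λ. Setting this to zero and multiplying by λ: 8λ² + 6λ − 20 = 0.
λ = (−6 + √(6² + 4·8·20)) / (2·8) = (−6 + √676) / 16 = (−6 + 26)/16 = 5/4.
ℓ''(λ) = −20/λ² − 8 < 0, confirming a maximum.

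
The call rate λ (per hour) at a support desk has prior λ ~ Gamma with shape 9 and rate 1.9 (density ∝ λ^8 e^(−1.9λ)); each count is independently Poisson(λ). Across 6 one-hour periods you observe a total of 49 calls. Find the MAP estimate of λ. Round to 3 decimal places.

λ̂_MAP = 7.215

Σxᵢ = 49, n = 6.
Posterior ∝ λ^8e^(−1.9λ) · λ^49e^(−6λ) = λ^57e^(−7.9λ), i.e. Gamma(shape=58, rate=7.9).
The mode of a Gamma(a, b) with a ≥ 1 (shape–rate) is (a−1)/b = 57/7.9 ≈ 7.215.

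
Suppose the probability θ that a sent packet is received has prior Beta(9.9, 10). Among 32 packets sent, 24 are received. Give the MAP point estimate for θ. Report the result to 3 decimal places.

θ̂_MAP = 0.659

Prior: Beta(9.9, 10).
Data: 24 successes in 32 trials. The binomial likelihood contributes θ^24(1−θ)^8, so the posterior is Beta(9.9+24, 10+8) = Beta(33.9, 18).
For Beta(a, b) with a, b > 1 the mode is (a−1)/(a+b−2) = 32.9/49.9 ≈ 0.659.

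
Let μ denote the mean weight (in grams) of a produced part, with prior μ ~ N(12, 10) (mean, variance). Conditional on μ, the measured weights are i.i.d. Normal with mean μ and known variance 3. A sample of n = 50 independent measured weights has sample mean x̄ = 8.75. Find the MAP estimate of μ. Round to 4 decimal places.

n = 50, x̄ = 8.75.
For a Normal prior and Normal likelihood with known variance, the posterior is Normal; its mode equals its mean, the precision-weighted average.
Prior precision 1/σ₀² = 1/10 = 0.1; data precision n/σ² = 50/3.
μ̂ = (0.1·12 + (50/3)·8.75) / (0.1 + 50/3) = (4411/30)/(503/30) = 4411/503 ≈ 8.7694.

μ̂_MAP = 8.7694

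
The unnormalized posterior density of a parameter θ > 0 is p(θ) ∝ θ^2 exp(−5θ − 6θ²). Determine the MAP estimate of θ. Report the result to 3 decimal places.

θ̂_MAP = 0.250

ℓ'(θ) = 2/θ − 5 − 12θ. Setting this to zero and multiplying by θ: 12θ² + 5θ − 2 = 0.
θ = (−5 + √(5² + 4·12·2)) / (2·12) = (−5 + √121) / 24 = (−5 + 11)/24 = 1/4.
ℓ''(θ) = −2/θ² − 12 < 0, confirming a maximum.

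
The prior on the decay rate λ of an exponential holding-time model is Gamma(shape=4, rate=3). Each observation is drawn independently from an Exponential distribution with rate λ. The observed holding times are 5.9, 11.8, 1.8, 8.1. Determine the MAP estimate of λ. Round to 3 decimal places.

The Exponential(rate=λ) likelihood is ∝ λ^n e^(−λΣtᵢ). Here n = 4 and Σtᵢ = 5.9 + 11.8 + 1.8 + 8.1 = 27.6.
Posterior ∝ λ^3e^(−3λ) · λ^4e^(−27.6λ) = λ^7e^(−30.6λ), i.e. Gamma(8, 30.6).
Mode = (a−1)/b = 7/30.6 ≈ 0.229.

λ̂_MAP = 0.229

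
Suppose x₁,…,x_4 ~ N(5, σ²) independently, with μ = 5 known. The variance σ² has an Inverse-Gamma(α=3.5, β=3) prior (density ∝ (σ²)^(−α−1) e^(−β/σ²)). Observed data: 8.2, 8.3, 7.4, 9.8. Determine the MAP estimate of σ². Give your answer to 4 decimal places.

σ̂²_MAP = 4.3023

Sum of squared deviations about the known mean: SS = (8.2−5)² + (8.3−5)² + (7.4−5)² + (9.8−5)² = 49.93.
The Normal likelihood contributes (σ²)^(−n/2) exp(−SS/(2σ²)), so the posterior is Inverse-Gamma(α + n/2, β + SS/2) = Inverse-Gamma(5.5, 27.965).
The mode of Inverse-Gamma(a, b) is b/(a+1) = 27.965/6.5 ≈ 4.3023.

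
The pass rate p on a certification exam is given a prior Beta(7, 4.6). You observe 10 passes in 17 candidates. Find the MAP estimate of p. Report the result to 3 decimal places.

Prior: Beta(7, 4.6).
Data: 10 successes in 17 trials. The binomial likelihood contributes p^10(1−p)^7, so the posterior is Beta(7+10, 4.6+7) = Beta(17, 11.6).
For Beta(a, b) with a, b > 1 the mode is (a−1)/(a+b−2) = 16/26.6 ≈ 0.602.

p̂_MAP = 0.602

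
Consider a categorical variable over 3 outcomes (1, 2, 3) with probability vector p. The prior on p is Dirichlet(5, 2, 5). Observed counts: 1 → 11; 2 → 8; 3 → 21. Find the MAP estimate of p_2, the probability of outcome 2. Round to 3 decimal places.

MAP estimate: 0.184

The posterior is Dirichlet(αᵢ + nᵢ) = Dirichlet(16, 10, 26).
For a Dirichlet(a₁,…,a_K) with all aᵢ > 1, the mode has j-th component (aⱼ − 1)/(Σaᵢ − K).
Here Σaᵢ = 52 and K = 3, so p_2 = (10 − 1)/(52 − 3) = 9/49 ≈ 0.184.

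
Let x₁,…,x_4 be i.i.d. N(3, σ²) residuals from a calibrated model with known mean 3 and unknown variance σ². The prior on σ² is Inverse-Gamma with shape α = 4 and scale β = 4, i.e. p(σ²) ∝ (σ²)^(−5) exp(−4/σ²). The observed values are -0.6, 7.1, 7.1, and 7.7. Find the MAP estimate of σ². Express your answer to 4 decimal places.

σ̂²_MAP = 5.4764

Sum of squared deviations about the known mean: SS = (-0.6−3)² + (7.1−3)² + (7.1−3)² + (7.7−3)² = 68.67.
The Normal likelihood contributes (σ²)^(−n/2) exp(−SS/(2σ²)), so the posterior is Inverse-Gamma(α + n/2, β + SS/2) = Inverse-Gamma(6, 38.335).
The mode of Inverse-Gamma(a, b) is b/(a+1) = 38.335/7 ≈ 5.4764.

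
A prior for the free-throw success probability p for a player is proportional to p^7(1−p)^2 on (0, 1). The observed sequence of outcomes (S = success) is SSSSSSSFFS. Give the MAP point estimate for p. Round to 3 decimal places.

The prior density ∝ p^7(1−p)^2 is the kernel of Beta(8, 3).
Data: 8 successes in 10 trials (from the sequence). The binomial likelihood contributes p^8(1−p)^2, so the posterior is Beta(8+8, 3+2) = Beta(16, 5).
For Beta(a, b) with a, b > 1 the mode is (a−1)/(a+b−2) = 15/19 ≈ 0.789.

p̂_MAP = 0.789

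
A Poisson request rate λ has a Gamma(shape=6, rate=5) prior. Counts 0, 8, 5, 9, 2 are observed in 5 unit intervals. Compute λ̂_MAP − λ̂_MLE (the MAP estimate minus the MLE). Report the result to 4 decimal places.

Σxᵢ = 24. Posterior is Gamma(30, 10); MAP = (30−1)/10 = 29/10 ≈ 2.90000.
MLE = x̄ = 24/5 ≈ 4.80000.
Difference = 29/10 − 24/5 = -19/10 ≈ -1.9000.

MAP − MLE = -1.9000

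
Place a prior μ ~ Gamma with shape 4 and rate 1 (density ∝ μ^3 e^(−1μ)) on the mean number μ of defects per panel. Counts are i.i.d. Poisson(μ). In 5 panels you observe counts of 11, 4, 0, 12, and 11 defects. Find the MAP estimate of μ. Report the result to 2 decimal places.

Σxᵢ = 11+4+0+12+11 = 38, with n = 5.
Posterior ∝ μ^3e^(−1μ) · μ^38e^(−5μ) = μ^41e^(−6μ), i.e. Gamma(shape=42, rate=6).
The mode of a Gamma(a, b) with a ≥ 1 (shape–rate) is (a−1)/b = 41/6 ≈ 6.83.

μ̂_MAP = 6.83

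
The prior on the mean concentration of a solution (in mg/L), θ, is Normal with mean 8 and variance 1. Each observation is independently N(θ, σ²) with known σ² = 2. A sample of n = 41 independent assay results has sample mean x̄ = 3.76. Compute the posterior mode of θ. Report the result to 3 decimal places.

n = 41, x̄ = 3.76.
For a Normal prior and Normal likelihood with known variance, the posterior is Normal; its mode equals its mean, the precision-weighted average.
Prior precision 1/σ₀² = 1/1 = 1; data precision n/σ² = 41/2 = 20.5.
θ̂ = (1·8 + 20.5·3.76) / (1 + 20.5) = 85.08/21.5 = 4254/1075 ≈ 3.957.

θ̂_MAP = 3.957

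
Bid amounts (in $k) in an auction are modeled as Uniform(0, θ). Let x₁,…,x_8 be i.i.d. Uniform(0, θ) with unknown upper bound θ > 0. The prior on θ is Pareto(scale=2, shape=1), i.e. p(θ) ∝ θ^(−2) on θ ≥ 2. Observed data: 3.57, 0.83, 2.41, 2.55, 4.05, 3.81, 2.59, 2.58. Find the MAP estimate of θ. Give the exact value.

The Uniform(0, θ) likelihood is θ^(−n) for θ ≥ max(xᵢ), zero otherwise. Here max(xᵢ) = 4.05.
Posterior ∝ θ^(−2) · θ^(−8) = θ^(−10) on θ ≥ max(2, 4.05) = 4.05.
This density is strictly decreasing in θ, so the posterior mode lies at the lower boundary of the support.

θ̂_MAP = 4.05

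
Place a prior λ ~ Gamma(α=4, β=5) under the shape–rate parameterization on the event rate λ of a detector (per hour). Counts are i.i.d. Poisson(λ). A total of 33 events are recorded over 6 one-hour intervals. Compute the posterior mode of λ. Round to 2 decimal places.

λ̂_MAP = 3.27

Σxᵢ = 33, n = 6.
Posterior ∝ λ^3e^(−5λ) · λ^33e^(−6λ) = λ^36e^(−11λ), i.e. Gamma(shape=37, rate=11).
The mode of a Gamma(a, b) with a ≥ 1 (shape–rate) is (a−1)/b = 36/11 ≈ 3.27.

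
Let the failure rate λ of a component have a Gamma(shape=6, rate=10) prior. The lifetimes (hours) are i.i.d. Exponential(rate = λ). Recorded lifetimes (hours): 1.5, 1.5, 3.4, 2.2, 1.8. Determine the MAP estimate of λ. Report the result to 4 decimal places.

The Exponential(rate=λ) likelihood is ∝ λ^n e^(−λΣtᵢ). Here n = 5 and Σtᵢ = 1.5 + 1.5 + 3.4 + 2.2 + 1.8 = 10.4.
Posterior ∝ λ^5e^(−10λ) · λ^5e^(−10.4λ) = λ^10e^(−20.4λ), i.e. Gamma(11, 20.4).
Mode = (a−1)/b = 10/20.4 ≈ 0.4902.

λ̂_MAP = 0.4902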